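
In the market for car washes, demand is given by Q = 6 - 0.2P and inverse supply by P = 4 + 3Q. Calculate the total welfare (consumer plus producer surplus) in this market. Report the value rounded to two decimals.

42.25

Rewriting demand in inverse form: P = 30 - 5Q.
Setting demand equal to supply, 26 = 8Q, so Q* = 3.25 and P* = 13.75.
CS = (1/2)(3.25)(16.25) = 26.4062 and PS = (1/2)(3.25)(9.75) = 15.8438, so total surplus = 42.25.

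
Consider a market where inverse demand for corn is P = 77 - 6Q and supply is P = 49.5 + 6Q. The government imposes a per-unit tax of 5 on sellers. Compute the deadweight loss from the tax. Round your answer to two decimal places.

1.04

Without the tax, 77 - 6Q = 49.5 + 6Q so Q* = 2.2917 and P* = 63.25.
A tax on sellers shifts supply up by 5: 77 - 6Q = 49.5 + 6Q + 5, so Q_t = 1.875. Buyers pay P_b = 65.75; sellers receive P_s = P_b - 5 = 60.75.
Deadweight loss is the triangle between the curves from Q_t to Q*: (1/2)(2.2917 - 1.875)(5) = 1.0417.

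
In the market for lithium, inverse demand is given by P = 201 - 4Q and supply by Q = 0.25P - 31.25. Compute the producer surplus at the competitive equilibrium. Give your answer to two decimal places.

Rewriting supply in inverse form: P = 125 + 4Q.
Equilibrium: 201 - 4Q = 125 + 4Q, so Q* = 9.5 and P* = 163.
PS is the area between P* and the supply curve from 0 to Q*: (1/2)(9.5)(38) = 180.5.

180.50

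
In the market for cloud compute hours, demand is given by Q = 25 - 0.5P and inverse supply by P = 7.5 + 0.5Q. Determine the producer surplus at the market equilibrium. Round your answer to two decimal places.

72.25

Rewriting demand in inverse form: P = 50 - 2Q.
Set 50 - 2Q = 7.5 + 0.5Q, which gives 42.5 = 2.5Q, so Q* = 17 and P* = 50 - 2(17) = 16.
The supply curve's price intercept is 7.5, so PS = (1/2)(Q*)(P* - 7.5) = (1/2)(17)(8.5) = 72.25.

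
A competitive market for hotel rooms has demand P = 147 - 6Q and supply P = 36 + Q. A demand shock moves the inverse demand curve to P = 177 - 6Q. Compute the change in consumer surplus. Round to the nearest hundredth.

Initial equilibrium: Q_0 = 15.8571, P_0 = 51.8571; CS_0 = (1/2)(15.8571)(95.1429) = 754.3469, PS_0 = (1/2)(15.8571)(15.8571) = 125.7245.
New equilibrium: 177 - 6Q = 36 + Q gives Q_1 = 20.1429, P_1 = 56.1429; CS_1 = 1217.2041, PS_1 = 202.8673.
Change in consumer surplus = 1217.2041 - 754.3469 = 462.8571.

462.86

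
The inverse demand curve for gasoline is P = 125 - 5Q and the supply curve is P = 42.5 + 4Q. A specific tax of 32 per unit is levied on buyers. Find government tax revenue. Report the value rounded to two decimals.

179.56

Pre-tax equilibrium: 125 - 5Q = 42.5 + 4Q gives Q* = 9.1667, P* = 79.1667.
A tax on buyers shifts demand down by 32: (125 - 32) - 5Q = 42.5 + 4Q, so Q_t = 5.6111. Buyers pay P_b = 96.9444; sellers receive P_s = P_b - 32 = 64.9444.
Tax revenue = t x Q_t = 32 x 5.6111 = 179.5556.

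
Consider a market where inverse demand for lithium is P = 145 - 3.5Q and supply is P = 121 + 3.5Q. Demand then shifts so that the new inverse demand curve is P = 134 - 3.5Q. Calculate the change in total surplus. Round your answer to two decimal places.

-29.07

Initial equilibrium: Q_0 = 3.4286, P_0 = 133; CS_0 = (1/2)(3.4286)(12) = 20.5714, PS_0 = (1/2)(3.4286)(12) = 20.5714.
New equilibrium: 134 - 3.5Q = 121 + 3.5Q gives Q_1 = 1.8571, P_1 = 127.5; CS_1 = 6.0357, PS_1 = 6.0357.
Change in total surplus = (6.0357 + 6.0357) - (20.5714 + 20.5714) = -29.0714.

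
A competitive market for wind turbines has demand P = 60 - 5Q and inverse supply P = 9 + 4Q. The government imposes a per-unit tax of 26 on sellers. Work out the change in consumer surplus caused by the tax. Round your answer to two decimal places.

Without the tax, 60 - 5Q = 9 + 4Q so Q* = 5.6667 and P* = 31.6667.
With the tax, sellers need 26 more per unit: 60 - 5Q = 9 + 4Q + 26, so Q_t = 2.7778. Buyers pay P_b = 46.1111; sellers receive P_s = P_b - 26 = 20.1111.
Consumers lose the trapezoid between P* and P_b out to Q_t plus the triangle from Q_t to Q*: change in CS = 19.2901 - 80.2778 = -60.9877.

-60.99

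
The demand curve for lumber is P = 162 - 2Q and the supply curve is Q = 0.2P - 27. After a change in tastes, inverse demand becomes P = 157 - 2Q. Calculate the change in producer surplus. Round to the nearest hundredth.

Rewriting supply in inverse form: P = 135 + 5Q.
Initial equilibrium: Q_0 = 3.8571, P_0 = 154.2857; CS_0 = (1/2)(3.8571)(7.7143) = 14.8776, PS_0 = (1/2)(3.8571)(19.2857) = 37.1939.
New equilibrium: 157 - 2Q = 135 + 5Q gives Q_1 = 3.1429, P_1 = 150.7143; CS_1 = 9.8776, PS_1 = 24.6939.
Change in producer surplus = 24.6939 - 37.1939 = -12.5.

-12.50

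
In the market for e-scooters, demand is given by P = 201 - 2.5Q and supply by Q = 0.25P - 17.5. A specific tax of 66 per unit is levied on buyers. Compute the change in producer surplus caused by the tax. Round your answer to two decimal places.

-612.36

Rewriting supply in inverse form: P = 70 + 4Q.
Without the tax, 201 - 2.5Q = 70 + 4Q so Q* = 20.1538 and P* = 150.6154.
With the tax, buyers' net willingness to pay falls by 66: (201 - 66) - 2.5Q = 70 + 4Q, so Q_t = 10. Buyers pay P_b = 176; sellers receive P_s = P_b - 66 = 110.
Producers lose the trapezoid between P_s and P* out to Q_t plus the triangle from Q_t to Q*: change in PS = 200 - 812.355 = -612.355.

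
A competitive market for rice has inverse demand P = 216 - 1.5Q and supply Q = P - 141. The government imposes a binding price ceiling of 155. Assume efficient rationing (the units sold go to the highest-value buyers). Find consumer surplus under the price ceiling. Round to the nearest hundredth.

Rewriting supply in inverse form: P = 141 + Q.
Free-market equilibrium: 216 - 1.5Q = 141 + Q gives Q* = 30, P* = 171.
At the ceiling price 155, quantity supplied is (155 - 141)/1 = 14; supply is the short side, so Q = 14 trades at P = 155.
The demand price at Q = 14 is 195. CS is the trapezoid between demand and 155 over [0, 14]: (1/2)[(216 - 155) + (195 - 155)](14) = 707.

707.00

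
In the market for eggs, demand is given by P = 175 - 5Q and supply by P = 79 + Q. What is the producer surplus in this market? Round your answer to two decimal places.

Equilibrium: 175 - 5Q = 79 + Q, so Q* = 16 and P* = 95.
The supply curve's price intercept is 79, so PS = (1/2)(Q*)(P* - 79) = (1/2)(16)(16) = 128.

128.00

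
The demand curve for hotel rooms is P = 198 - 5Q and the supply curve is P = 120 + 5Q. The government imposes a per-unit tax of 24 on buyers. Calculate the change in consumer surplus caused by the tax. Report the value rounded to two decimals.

Pre-tax equilibrium: 198 - 5Q = 120 + 5Q gives Q* = 7.8, P* = 159.
With the tax, buyers' net willingness to pay falls by 24: (198 - 24) - 5Q = 120 + 5Q, so Q_t = 5.4. Buyers pay P_b = 171; sellers receive P_s = P_b - 24 = 147.
Consumers lose the trapezoid between P* and P_b out to Q_t plus the triangle from Q_t to Q*: change in CS = 72.9 - 152.1 = -79.2.

-79.20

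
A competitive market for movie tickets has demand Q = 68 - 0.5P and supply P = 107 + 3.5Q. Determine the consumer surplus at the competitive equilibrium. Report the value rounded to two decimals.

Rewriting demand in inverse form: P = 136 - 2Q.
Equilibrium: 136 - 2Q = 107 + 3.5Q, so Q* = 5.2727 and P* = 125.4545.
The demand choke price is 136, so CS = (1/2)(Q*)(136 - P*) = (1/2)(5.2727)(10.5455) = 27.8017.

27.80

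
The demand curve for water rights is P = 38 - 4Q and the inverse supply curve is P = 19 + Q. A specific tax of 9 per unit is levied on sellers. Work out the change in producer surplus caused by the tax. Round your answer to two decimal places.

Without the tax, 38 - 4Q = 19 + Q so Q* = 3.8 and P* = 22.8.
A tax on sellers shifts supply up by 9: 38 - 4Q = 19 + Q + 9, so Q_t = 2. Buyers pay P_b = 30; sellers receive P_s = P_b - 9 = 21.
Producers lose the trapezoid between P_s and P* out to Q_t plus the triangle from Q_t to Q*: change in PS = 2 - 7.22 = -5.22.

-5.22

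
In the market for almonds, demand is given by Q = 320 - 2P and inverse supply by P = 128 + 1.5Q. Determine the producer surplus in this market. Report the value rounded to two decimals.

192.00

Rewriting demand in inverse form: P = 160 - 0.5Q.
Set 160 - 0.5Q = 128 + 1.5Q, which gives 32 = 2Q, so Q* = 16 and P* = 160 - 0.5(16) = 152.
The supply curve's price intercept is 128, so PS = (1/2)(Q*)(P* - 128) = (1/2)(16)(24) = 192.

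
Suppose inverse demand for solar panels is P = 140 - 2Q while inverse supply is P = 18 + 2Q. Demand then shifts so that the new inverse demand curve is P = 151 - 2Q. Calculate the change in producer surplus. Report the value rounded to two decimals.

175.31

Initial equilibrium: Q_0 = 30.5, P_0 = 79; CS_0 = (1/2)(30.5)(61) = 930.25, PS_0 = (1/2)(30.5)(61) = 930.25.
New equilibrium: 151 - 2Q = 18 + 2Q gives Q_1 = 33.25, P_1 = 84.5; CS_1 = 1105.5625, PS_1 = 1105.5625.
Change in producer surplus = 1105.5625 - 930.25 = 175.3125.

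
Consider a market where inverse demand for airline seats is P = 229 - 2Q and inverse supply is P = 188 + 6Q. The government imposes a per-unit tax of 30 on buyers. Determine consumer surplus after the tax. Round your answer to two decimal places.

1.89

Without the tax, 229 - 2Q = 188 + 6Q so Q* = 5.125 and P* = 218.75.
With the tax, buyers' net willingness to pay falls by 30: (229 - 30) - 2Q = 188 + 6Q, so Q_t = 1.375. Buyers pay P_b = 226.25; sellers receive P_s = P_b - 30 = 196.25.
Consumer surplus is the triangle under demand above P_b: (1/2)(1.375)(229 - 226.25) = 1.8906.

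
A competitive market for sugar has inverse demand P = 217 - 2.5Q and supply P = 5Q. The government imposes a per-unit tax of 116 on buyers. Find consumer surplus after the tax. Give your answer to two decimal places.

226.69

Without the tax, 217 - 2.5Q = 5Q so Q* = 28.9333 and P* = 144.6667.
A tax on buyers shifts demand down by 116: (217 - 116) - 2.5Q = 5Q, so Q_t = 13.4667. Buyers pay P_b = 183.3333; sellers receive P_s = P_b - 116 = 67.3333.
CS = (1/2)(Q_t)(217 - P_b) = (1/2)(13.4667)(33.6667) = 226.6889.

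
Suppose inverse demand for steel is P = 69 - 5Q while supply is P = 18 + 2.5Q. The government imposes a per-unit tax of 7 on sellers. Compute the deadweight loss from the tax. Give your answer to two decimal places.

Pre-tax equilibrium: 69 - 5Q = 18 + 2.5Q gives Q* = 6.8, P* = 35.
With the tax, sellers need 7 more per unit: 69 - 5Q = 18 + 2.5Q + 7, so Q_t = 5.8667. Buyers pay P_b = 39.6667; sellers receive P_s = P_b - 7 = 32.6667.
Deadweight loss is the triangle between the curves from Q_t to Q*: (1/2)(6.8 - 5.8667)(7) = 3.2667.

3.27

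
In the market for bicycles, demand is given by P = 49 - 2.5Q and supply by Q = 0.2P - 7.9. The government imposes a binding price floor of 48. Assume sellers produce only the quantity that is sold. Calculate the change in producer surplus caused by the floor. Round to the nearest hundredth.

-1.01

Rewriting supply in inverse form: P = 39.5 + 5Q.
Without the control, 49 - 2.5Q = 39.5 + 5Q so Q* = 1.2667 and P* = 45.8333.
At the floor price 48, quantity demanded is (49 - 48)/2.5 = 0.4; demand is the short side, so Q = 0.4 trades at P = 48.
PS goes from (1/2)(1.2667)(6.3333) = 4.0111 to 3 (computed as (48 - 39.5)(0.4) - (1/2)(5)(0.4)^2), a change of -1.0111.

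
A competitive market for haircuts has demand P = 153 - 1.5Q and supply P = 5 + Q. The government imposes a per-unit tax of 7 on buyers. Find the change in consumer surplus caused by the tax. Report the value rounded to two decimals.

Without the tax, 153 - 1.5Q = 5 + Q so Q* = 59.2 and P* = 64.2.
With the tax, buyers' net willingness to pay falls by 7: (153 - 7) - 1.5Q = 5 + Q, so Q_t = 56.4. Buyers pay P_b = 68.4; sellers receive P_s = P_b - 7 = 61.4.
CS falls from (1/2)(59.2)(88.8) = 2628.48 to (1/2)(56.4)(84.6) = 2385.72, a change of -242.76.

-242.76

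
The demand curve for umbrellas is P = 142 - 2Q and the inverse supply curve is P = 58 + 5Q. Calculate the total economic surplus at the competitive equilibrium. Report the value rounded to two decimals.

Equilibrium: 142 - 2Q = 58 + 5Q, so Q* = 12 and P* = 118.
Total surplus is the full triangle between the curves from 0 to Q*: (1/2)(12)(142 - 58) = 504.

504.00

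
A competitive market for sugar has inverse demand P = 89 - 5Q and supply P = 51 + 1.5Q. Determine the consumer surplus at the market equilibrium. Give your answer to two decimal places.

85.44

Setting demand equal to supply, 38 = 6.5Q, so Q* = 5.8462 and P* = 59.7692.
The demand choke price is 89, so CS = (1/2)(Q*)(89 - P*) = (1/2)(5.8462)(29.2308) = 85.4438.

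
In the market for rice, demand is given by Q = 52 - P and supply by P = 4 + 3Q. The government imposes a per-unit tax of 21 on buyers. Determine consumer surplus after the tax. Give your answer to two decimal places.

Rewriting demand in inverse form: P = 52 - Q.
Pre-tax equilibrium: 52 - Q = 4 + 3Q gives Q* = 12, P* = 40.
A tax on buyers shifts demand down by 21: (52 - 21) - Q = 4 + 3Q, so Q_t = 6.75. Buyers pay P_b = 45.25; sellers receive P_s = P_b - 21 = 24.25.
CS = (1/2)(Q_t)(52 - P_b) = (1/2)(6.75)(6.75) = 22.7812.

22.78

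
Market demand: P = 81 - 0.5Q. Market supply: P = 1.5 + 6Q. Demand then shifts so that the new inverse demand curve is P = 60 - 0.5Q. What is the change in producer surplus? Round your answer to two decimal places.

Initial equilibrium: Q_0 = 12.2308, P_0 = 74.8846; CS_0 = (1/2)(12.2308)(6.1154) = 37.3979, PS_0 = (1/2)(12.2308)(73.3846) = 448.7751.
New equilibrium: 60 - 0.5Q = 1.5 + 6Q gives Q_1 = 9, P_1 = 55.5; CS_1 = 20.25, PS_1 = 243.
Change in producer surplus = 243 - 448.7751 = -205.7751.

-205.78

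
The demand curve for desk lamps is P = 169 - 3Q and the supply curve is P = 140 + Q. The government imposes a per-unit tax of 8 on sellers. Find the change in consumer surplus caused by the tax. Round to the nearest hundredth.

-37.50

Pre-tax equilibrium: 169 - 3Q = 140 + Q gives Q* = 7.25, P* = 147.25.
With the tax, sellers need 8 more per unit: 169 - 3Q = 140 + Q + 8, so Q_t = 5.25. Buyers pay P_b = 153.25; sellers receive P_s = P_b - 8 = 145.25.
CS falls from (1/2)(7.25)(21.75) = 78.8438 to (1/2)(5.25)(15.75) = 41.3438, a change of -37.5.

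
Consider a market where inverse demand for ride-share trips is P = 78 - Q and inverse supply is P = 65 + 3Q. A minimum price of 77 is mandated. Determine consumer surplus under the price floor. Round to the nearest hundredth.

0.50

Without the control, 78 - Q = 65 + 3Q so Q* = 3.25 and P* = 74.75.
At P = 77, buyers demand (78 - 77)/1 = 1 while sellers would supply more, so the quantity traded is 1 at price 77.
CS is the triangle under demand above 77: (1/2)(1)(78 - 77) = 0.5.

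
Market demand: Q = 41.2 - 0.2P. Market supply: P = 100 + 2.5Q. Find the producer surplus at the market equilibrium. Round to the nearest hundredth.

249.69

Rewriting demand in inverse form: P = 206 - 5Q.
Equilibrium: 206 - 5Q = 100 + 2.5Q, so Q* = 14.1333 and P* = 135.3333.
The supply curve's price intercept is 100, so PS = (1/2)(Q*)(P* - 100) = (1/2)(14.1333)(35.3333) = 249.6889.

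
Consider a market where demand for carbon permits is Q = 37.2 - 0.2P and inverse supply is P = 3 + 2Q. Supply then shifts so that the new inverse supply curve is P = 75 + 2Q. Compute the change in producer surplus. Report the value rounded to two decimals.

-432.00

Rewriting demand in inverse form: P = 186 - 5Q.
Initial equilibrium: Q_0 = 26.1429, P_0 = 55.2857; CS_0 = (1/2)(26.1429)(130.7143) = 1708.6224, PS_0 = (1/2)(26.1429)(52.2857) = 683.449.
New equilibrium: 186 - 5Q = 75 + 2Q gives Q_1 = 15.8571, P_1 = 106.7143; CS_1 = 628.6224, PS_1 = 251.449.
Change in producer surplus = 251.449 - 683.449 = -432.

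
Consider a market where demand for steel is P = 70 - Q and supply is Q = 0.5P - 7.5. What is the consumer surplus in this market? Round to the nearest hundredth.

168.06

Rewriting supply in inverse form: P = 15 + 2Q.
Setting demand equal to supply, 55 = 3Q, so Q* = 18.3333 and P* = 51.6667.
CS is the area between the demand curve and P* from 0 to Q*: (1/2)(18.3333)(18.3333) = 168.0556.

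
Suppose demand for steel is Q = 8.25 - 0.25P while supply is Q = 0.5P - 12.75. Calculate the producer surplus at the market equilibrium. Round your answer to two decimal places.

1.56

Rewriting demand in inverse form: P = 33 - 4Q.
Rewriting supply in inverse form: P = 25.5 + 2Q.
Setting demand equal to supply, 7.5 = 6Q, so Q* = 1.25 and P* = 28.
PS is the area between P* and the supply curve from 0 to Q*: (1/2)(1.25)(2.5) = 1.5625.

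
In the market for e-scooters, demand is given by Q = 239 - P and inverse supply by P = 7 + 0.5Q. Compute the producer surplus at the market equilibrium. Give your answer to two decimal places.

Rewriting demand in inverse form: P = 239 - Q.
Setting demand equal to supply, 232 = 1.5Q, so Q* = 154.6667 and P* = 84.3333.
Producer surplus is the triangle above supply below P*: (1/2)(154.6667)(84.3333 - 7) = (1/2)(154.6667)(77.3333) = 5980.4444.

5980.44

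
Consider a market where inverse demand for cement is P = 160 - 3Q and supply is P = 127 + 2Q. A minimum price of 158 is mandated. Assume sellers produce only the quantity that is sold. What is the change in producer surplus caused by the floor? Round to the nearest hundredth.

-23.34

Free-market equilibrium: 160 - 3Q = 127 + 2Q gives Q* = 6.6, P* = 140.2.
At P = 158, buyers demand (160 - 158)/3 = 0.6667 while sellers would supply more, so the quantity traded is 0.6667 at price 158.
PS goes from (1/2)(6.6)(13.2) = 43.56 to 20.2222 (computed as (158 - 127)(0.6667) - (1/2)(2)(0.6667)^2), a change of -23.3378.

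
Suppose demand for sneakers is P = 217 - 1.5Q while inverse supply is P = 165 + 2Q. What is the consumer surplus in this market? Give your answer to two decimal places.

Setting demand equal to supply, 52 = 3.5Q, so Q* = 14.8571 and P* = 194.7143.
The demand choke price is 217, so CS = (1/2)(Q*)(217 - P*) = (1/2)(14.8571)(22.2857) = 165.551.

165.55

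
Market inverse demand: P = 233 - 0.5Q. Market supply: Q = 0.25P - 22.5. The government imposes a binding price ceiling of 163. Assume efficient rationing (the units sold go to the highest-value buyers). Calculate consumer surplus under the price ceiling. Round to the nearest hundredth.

Rewriting supply in inverse form: P = 90 + 4Q.
Without the control, 233 - 0.5Q = 90 + 4Q so Q* = 31.7778 and P* = 217.1111.
At the ceiling price 163, quantity supplied is (163 - 90)/4 = 18.25; supply is the short side, so Q = 18.25 trades at P = 163.
The demand price at Q = 18.25 is 223.875. CS is the trapezoid between demand and 163 over [0, 18.25]: (1/2)[(233 - 163) + (223.875 - 163)](18.25) = 1194.2344.

1194.23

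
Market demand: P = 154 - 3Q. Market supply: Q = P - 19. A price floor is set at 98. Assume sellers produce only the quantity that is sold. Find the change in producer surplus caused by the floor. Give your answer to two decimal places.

730.91

Rewriting supply in inverse form: P = 19 + Q.
Without the control, 154 - 3Q = 19 + Q so Q* = 33.75 and P* = 52.75.
At P = 98, buyers demand (154 - 98)/3 = 18.6667 while sellers would supply more, so the quantity traded is 18.6667 at price 98.
PS goes from (1/2)(33.75)(33.75) = 569.5312 to 1300.4444 (computed as (98 - 19)(18.6667) - (1/2)(1)(18.6667)^2), a change of 730.9132.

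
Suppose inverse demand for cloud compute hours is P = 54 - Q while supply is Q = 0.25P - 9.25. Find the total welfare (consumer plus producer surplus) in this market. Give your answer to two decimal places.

28.90

Rewriting supply in inverse form: P = 37 + 4Q.
Set 54 - Q = 37 + 4Q, which gives 17 = 5Q, so Q* = 3.4 and P* = 54 - (3.4) = 50.6.
CS = (1/2)(3.4)(3.4) = 5.78 and PS = (1/2)(3.4)(13.6) = 23.12, so total surplus = 28.9.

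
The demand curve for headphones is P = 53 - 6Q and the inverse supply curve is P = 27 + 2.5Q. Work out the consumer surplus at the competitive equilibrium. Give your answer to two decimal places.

28.07

Equilibrium: 53 - 6Q = 27 + 2.5Q, so Q* = 3.0588 and P* = 34.6471.
The demand choke price is 53, so CS = (1/2)(Q*)(53 - P*) = (1/2)(3.0588)(18.3529) = 28.0692.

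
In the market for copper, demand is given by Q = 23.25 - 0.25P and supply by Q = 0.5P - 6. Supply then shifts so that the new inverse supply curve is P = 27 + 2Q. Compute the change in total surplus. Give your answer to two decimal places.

-183.75

Rewriting demand in inverse form: P = 93 - 4Q.
Rewriting supply in inverse form: P = 12 + 2Q.
Initial equilibrium: Q_0 = 13.5, P_0 = 39; CS_0 = (1/2)(13.5)(54) = 364.5, PS_0 = (1/2)(13.5)(27) = 182.25.
New equilibrium: 93 - 4Q = 27 + 2Q gives Q_1 = 11, P_1 = 49; CS_1 = 242, PS_1 = 121.
Change in total surplus = (242 + 121) - (364.5 + 182.25) = -183.75.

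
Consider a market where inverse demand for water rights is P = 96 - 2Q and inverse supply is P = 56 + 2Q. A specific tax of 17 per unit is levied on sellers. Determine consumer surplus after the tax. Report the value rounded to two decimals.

Without the tax, 96 - 2Q = 56 + 2Q so Q* = 10 and P* = 76.
With the tax, sellers need 17 more per unit: 96 - 2Q = 56 + 2Q + 17, so Q_t = 5.75. Buyers pay P_b = 84.5; sellers receive P_s = P_b - 17 = 67.5.
CS = (1/2)(Q_t)(96 - P_b) = (1/2)(5.75)(11.5) = 33.0625.

33.06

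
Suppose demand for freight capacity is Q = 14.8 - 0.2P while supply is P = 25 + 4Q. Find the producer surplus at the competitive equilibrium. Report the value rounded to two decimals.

Rewriting demand in inverse form: P = 74 - 5Q.
Setting demand equal to supply, 49 = 9Q, so Q* = 5.4444 and P* = 46.7778.
PS is the area between P* and the supply curve from 0 to Q*: (1/2)(5.4444)(21.7778) = 59.284.

59.28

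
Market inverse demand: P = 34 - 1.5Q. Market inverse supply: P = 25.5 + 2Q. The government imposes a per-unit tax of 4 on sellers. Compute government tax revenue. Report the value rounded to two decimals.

Pre-tax equilibrium: 34 - 1.5Q = 25.5 + 2Q gives Q* = 2.4286, P* = 30.3571.
A tax on sellers shifts supply up by 4: 34 - 1.5Q = 25.5 + 2Q + 4, so Q_t = 1.2857. Buyers pay P_b = 32.0714; sellers receive P_s = P_b - 4 = 28.0714.
Tax revenue = t x Q_t = 4 x 1.2857 = 5.1429.

5.14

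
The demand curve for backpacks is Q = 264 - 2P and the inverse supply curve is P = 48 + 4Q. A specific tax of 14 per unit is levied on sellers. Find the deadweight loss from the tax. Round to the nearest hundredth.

21.78

Rewriting demand in inverse form: P = 132 - 0.5Q.
Without the tax, 132 - 0.5Q = 48 + 4Q so Q* = 18.6667 and P* = 122.6667.
With the tax, sellers need 14 more per unit: 132 - 0.5Q = 48 + 4Q + 14, so Q_t = 15.5556. Buyers pay P_b = 124.2222; sellers receive P_s = P_b - 14 = 110.2222.
Deadweight loss is the triangle between the curves from Q_t to Q*: (1/2)(18.6667 - 15.5556)(14) = 21.7778.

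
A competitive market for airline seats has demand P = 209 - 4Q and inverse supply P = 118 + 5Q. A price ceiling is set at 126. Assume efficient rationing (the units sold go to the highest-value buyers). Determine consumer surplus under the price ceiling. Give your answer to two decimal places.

Free-market equilibrium: 209 - 4Q = 118 + 5Q gives Q* = 10.1111, P* = 168.5556.
At the ceiling price 126, quantity supplied is (126 - 118)/5 = 1.6; supply is the short side, so Q = 1.6 trades at P = 126.
The demand price at Q = 1.6 is 202.6. CS is the trapezoid between demand and 126 over [0, 1.6]: (1/2)[(209 - 126) + (202.6 - 126)](1.6) = 127.68.

127.68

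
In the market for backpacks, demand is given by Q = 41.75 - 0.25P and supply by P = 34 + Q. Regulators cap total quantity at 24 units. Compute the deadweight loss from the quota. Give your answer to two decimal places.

Rewriting demand in inverse form: P = 167 - 4Q.
Unrestricted equilibrium: Q* = (167 - 34)/(4 + 1) = 26.6.
At Q = 24 the demand price is 167 - 4(24) = 71 and the supply price is 34 + (24) = 58.
DWL = (1/2)(gap between curves at 24) x (Q* - 24) = (1/2)(13)(2.6) = 16.9.

16.90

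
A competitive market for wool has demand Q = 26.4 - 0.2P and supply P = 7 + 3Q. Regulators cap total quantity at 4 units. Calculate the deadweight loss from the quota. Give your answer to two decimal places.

540.56

Rewriting demand in inverse form: P = 132 - 5Q.
Unrestricted equilibrium: Q* = (132 - 7)/(5 + 3) = 15.625.
At Q = 4 the demand price is 132 - 5(4) = 112 and the supply price is 7 + 3(4) = 19.
DWL = (1/2)(gap between curves at 4) x (Q* - 4) = (1/2)(93)(11.625) = 540.5625.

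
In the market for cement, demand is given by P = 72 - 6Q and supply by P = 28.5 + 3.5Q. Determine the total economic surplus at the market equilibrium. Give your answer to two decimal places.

99.59

Set 72 - 6Q = 28.5 + 3.5Q, which gives 43.5 = 9.5Q, so Q* = 4.5789 and P* = 72 - 6(4.5789) = 44.5263.
Total surplus is the full triangle between the curves from 0 to Q*: (1/2)(4.5789)(72 - 28.5) = 99.5921.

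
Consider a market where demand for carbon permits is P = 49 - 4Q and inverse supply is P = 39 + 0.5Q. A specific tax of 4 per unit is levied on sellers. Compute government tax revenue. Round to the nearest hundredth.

5.33

Without the tax, 49 - 4Q = 39 + 0.5Q so Q* = 2.2222 and P* = 40.1111.
With the tax, sellers need 4 more per unit: 49 - 4Q = 39 + 0.5Q + 4, so Q_t = 1.3333. Buyers pay P_b = 43.6667; sellers receive P_s = P_b - 4 = 39.6667.
Revenue is the tax times quantity traded: 4 x 1.3333 = 5.3333.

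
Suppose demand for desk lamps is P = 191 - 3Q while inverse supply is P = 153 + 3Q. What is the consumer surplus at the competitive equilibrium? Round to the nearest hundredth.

Equilibrium: 191 - 3Q = 153 + 3Q, so Q* = 6.3333 and P* = 172.
Consumer surplus is the triangle under demand above P*: (1/2)(6.3333)(191 - 172) = (1/2)(6.3333)(19) = 60.1667.

60.17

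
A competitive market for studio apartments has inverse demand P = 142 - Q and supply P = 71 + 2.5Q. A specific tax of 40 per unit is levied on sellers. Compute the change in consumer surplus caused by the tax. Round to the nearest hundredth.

-166.53

Pre-tax equilibrium: 142 - Q = 71 + 2.5Q gives Q* = 20.2857, P* = 121.7143.
A tax on sellers shifts supply up by 40: 142 - Q = 71 + 2.5Q + 40, so Q_t = 8.8571. Buyers pay P_b = 133.1429; sellers receive P_s = P_b - 40 = 93.1429.
Consumers lose the trapezoid between P* and P_b out to Q_t plus the triangle from Q_t to Q*: change in CS = 39.2245 - 205.7551 = -166.5306.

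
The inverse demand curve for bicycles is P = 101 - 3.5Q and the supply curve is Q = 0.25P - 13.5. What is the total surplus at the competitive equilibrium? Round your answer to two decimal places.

Rewriting supply in inverse form: P = 54 + 4Q.
Set 101 - 3.5Q = 54 + 4Q, which gives 47 = 7.5Q, so Q* = 6.2667 and P* = 101 - 3.5(6.2667) = 79.0667.
CS = (1/2)(6.2667)(21.9333) = 68.7244 and PS = (1/2)(6.2667)(25.0667) = 78.5422, so total surplus = 147.2667.

147.27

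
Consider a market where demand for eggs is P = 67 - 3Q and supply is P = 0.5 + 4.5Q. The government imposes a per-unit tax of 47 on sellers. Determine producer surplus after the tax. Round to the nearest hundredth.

Without the tax, 67 - 3Q = 0.5 + 4.5Q so Q* = 8.8667 and P* = 40.4.
With the tax, sellers need 47 more per unit: 67 - 3Q = 0.5 + 4.5Q + 47, so Q_t = 2.6. Buyers pay P_b = 59.2; sellers receive P_s = P_b - 47 = 12.2.
PS = (1/2)(Q_t)(P_s - 0.5) = (1/2)(2.6)(11.7) = 15.21.

15.21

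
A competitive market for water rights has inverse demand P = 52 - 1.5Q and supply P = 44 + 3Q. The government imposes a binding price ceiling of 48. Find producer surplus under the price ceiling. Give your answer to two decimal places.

Free-market equilibrium: 52 - 1.5Q = 44 + 3Q gives Q* = 1.7778, P* = 49.3333.
At the ceiling price 48, quantity supplied is (48 - 44)/3 = 1.3333; supply is the short side, so Q = 1.3333 trades at P = 48.
PS is the triangle above supply below 48: (1/2)(1.3333)(48 - 44) = 2.6667.

2.67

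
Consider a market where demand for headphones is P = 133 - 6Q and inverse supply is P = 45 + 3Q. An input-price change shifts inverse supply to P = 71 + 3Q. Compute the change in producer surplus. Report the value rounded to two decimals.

-72.22

Initial equilibrium: Q_0 = 9.7778, P_0 = 74.3333; CS_0 = (1/2)(9.7778)(58.6667) = 286.8148, PS_0 = (1/2)(9.7778)(29.3333) = 143.4074.
New equilibrium: 133 - 6Q = 71 + 3Q gives Q_1 = 6.8889, P_1 = 91.6667; CS_1 = 142.3704, PS_1 = 71.1852.
Change in producer surplus = 71.1852 - 143.4074 = -72.2222.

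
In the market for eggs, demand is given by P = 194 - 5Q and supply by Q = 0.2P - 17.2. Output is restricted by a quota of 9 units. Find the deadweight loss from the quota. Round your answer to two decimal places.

16.20

Rewriting supply in inverse form: P = 86 + 5Q.
Unrestricted equilibrium: Q* = (194 - 86)/(5 + 5) = 10.8.
At Q = 9 the demand price is 194 - 5(9) = 149 and the supply price is 86 + 5(9) = 131.
Deadweight loss is the triangle between the curves from 9 to 10.8: (1/2)(149 - 131)(10.8 - 9) = 16.2.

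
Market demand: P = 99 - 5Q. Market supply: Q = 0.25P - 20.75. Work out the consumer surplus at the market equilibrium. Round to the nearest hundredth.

Rewriting supply in inverse form: P = 83 + 4Q.
Equilibrium: 99 - 5Q = 83 + 4Q, so Q* = 1.7778 and P* = 90.1111.
Consumer surplus is the triangle under demand above P*: (1/2)(1.7778)(99 - 90.1111) = (1/2)(1.7778)(8.8889) = 7.9012.

7.90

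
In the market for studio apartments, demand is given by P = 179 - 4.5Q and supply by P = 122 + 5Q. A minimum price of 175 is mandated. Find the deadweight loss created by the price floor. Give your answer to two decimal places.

Without the control, 179 - 4.5Q = 122 + 5Q so Q* = 6 and P* = 152.
At the floor price 175, quantity demanded is (179 - 175)/4.5 = 0.8889; demand is the short side, so Q = 0.8889 trades at P = 175.
The lost-trades triangle has base Q* - 0.8889 = 5.1111 and height equal to the gap between the curves at Q = 0.8889, which is 175 - 126.4444 = 48.5556. DWL = (1/2)(5.1111)(48.5556) = 124.0864.

124.09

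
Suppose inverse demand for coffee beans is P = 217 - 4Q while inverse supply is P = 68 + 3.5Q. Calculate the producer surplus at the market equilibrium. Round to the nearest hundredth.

690.70

Set 217 - 4Q = 68 + 3.5Q, which gives 149 = 7.5Q, so Q* = 19.8667 and P* = 217 - 4(19.8667) = 137.5333.
The supply curve's price intercept is 68, so PS = (1/2)(Q*)(P* - 68) = (1/2)(19.8667)(69.5333) = 690.6978.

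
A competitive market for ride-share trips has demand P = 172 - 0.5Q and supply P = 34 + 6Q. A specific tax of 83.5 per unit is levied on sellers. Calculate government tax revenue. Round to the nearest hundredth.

700.12

Without the tax, 172 - 0.5Q = 34 + 6Q so Q* = 21.2308 and P* = 161.3846.
With the tax, sellers need 83.5 more per unit: 172 - 0.5Q = 34 + 6Q + 83.5, so Q_t = 8.3846. Buyers pay P_b = 167.8077; sellers receive P_s = P_b - 83.5 = 84.3077.
Tax revenue = t x Q_t = 83.5 x 8.3846 = 700.1154.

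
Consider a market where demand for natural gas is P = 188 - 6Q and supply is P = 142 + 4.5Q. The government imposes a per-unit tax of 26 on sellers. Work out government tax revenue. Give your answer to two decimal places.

Without the tax, 188 - 6Q = 142 + 4.5Q so Q* = 4.381 and P* = 161.7143.
A tax on sellers shifts supply up by 26: 188 - 6Q = 142 + 4.5Q + 26, so Q_t = 1.9048. Buyers pay P_b = 176.5714; sellers receive P_s = P_b - 26 = 150.5714.
Tax revenue = t x Q_t = 26 x 1.9048 = 49.5238.

49.52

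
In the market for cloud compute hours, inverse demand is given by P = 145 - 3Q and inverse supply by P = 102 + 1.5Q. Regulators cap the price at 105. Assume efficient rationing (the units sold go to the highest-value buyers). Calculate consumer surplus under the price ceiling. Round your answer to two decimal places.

74.00

Free-market equilibrium: 145 - 3Q = 102 + 1.5Q gives Q* = 9.5556, P* = 116.3333.
At P = 105, sellers supply (105 - 102)/1.5 = 2 while buyers want more, so the quantity traded is 2 at price 105.
The demand price at Q = 2 is 139. CS is the trapezoid between demand and 105 over [0, 2]: (1/2)[(145 - 105) + (139 - 105)](2) = 74.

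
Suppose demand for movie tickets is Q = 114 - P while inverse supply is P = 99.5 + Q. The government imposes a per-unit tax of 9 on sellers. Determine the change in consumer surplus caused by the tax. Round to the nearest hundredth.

Rewriting demand in inverse form: P = 114 - Q.
Pre-tax equilibrium: 114 - Q = 99.5 + Q gives Q* = 7.25, P* = 106.75.
With the tax, sellers need 9 more per unit: 114 - Q = 99.5 + Q + 9, so Q_t = 2.75. Buyers pay P_b = 111.25; sellers receive P_s = P_b - 9 = 102.25.
Consumers lose the trapezoid between P* and P_b out to Q_t plus the triangle from Q_t to Q*: change in CS = 3.7812 - 26.2812 = -22.5.

-22.50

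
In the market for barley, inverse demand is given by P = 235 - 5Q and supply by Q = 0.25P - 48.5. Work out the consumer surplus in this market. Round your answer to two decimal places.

51.88

Rewriting supply in inverse form: P = 194 + 4Q.
Equilibrium: 235 - 5Q = 194 + 4Q, so Q* = 4.5556 and P* = 212.2222.
CS is the area between the demand curve and P* from 0 to Q*: (1/2)(4.5556)(22.7778) = 51.8827.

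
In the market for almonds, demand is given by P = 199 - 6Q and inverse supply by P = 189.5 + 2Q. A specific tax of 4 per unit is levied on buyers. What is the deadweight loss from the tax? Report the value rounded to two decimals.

Pre-tax equilibrium: 199 - 6Q = 189.5 + 2Q gives Q* = 1.1875, P* = 191.875.
A tax on buyers shifts demand down by 4: (199 - 4) - 6Q = 189.5 + 2Q, so Q_t = 0.6875. Buyers pay P_b = 194.875; sellers receive P_s = P_b - 4 = 190.875.
Deadweight loss is the triangle between the curves from Q_t to Q*: (1/2)(1.1875 - 0.6875)(4) = 1.

1.00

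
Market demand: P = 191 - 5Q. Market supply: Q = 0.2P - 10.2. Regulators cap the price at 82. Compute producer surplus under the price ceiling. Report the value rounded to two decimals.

Rewriting supply in inverse form: P = 51 + 5Q.
Free-market equilibrium: 191 - 5Q = 51 + 5Q gives Q* = 14, P* = 121.
At P = 82, sellers supply (82 - 51)/5 = 6.2 while buyers want more, so the quantity traded is 6.2 at price 82.
PS is the triangle above supply below 82: (1/2)(6.2)(82 - 51) = 96.1.

96.10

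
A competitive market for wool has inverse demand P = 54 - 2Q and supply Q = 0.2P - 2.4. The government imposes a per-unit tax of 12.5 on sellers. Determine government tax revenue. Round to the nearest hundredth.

52.68

Rewriting supply in inverse form: P = 12 + 5Q.
Pre-tax equilibrium: 54 - 2Q = 12 + 5Q gives Q* = 6, P* = 42.
With the tax, sellers need 12.5 more per unit: 54 - 2Q = 12 + 5Q + 12.5, so Q_t = 4.2143. Buyers pay P_b = 45.5714; sellers receive P_s = P_b - 12.5 = 33.0714.
Revenue is the tax times quantity traded: 12.5 x 4.2143 = 52.6786.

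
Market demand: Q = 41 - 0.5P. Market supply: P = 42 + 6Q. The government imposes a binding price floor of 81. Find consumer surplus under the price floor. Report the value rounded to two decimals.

0.25

Rewriting demand in inverse form: P = 82 - 2Q.
Free-market equilibrium: 82 - 2Q = 42 + 6Q gives Q* = 5, P* = 72.
At P = 81, buyers demand (82 - 81)/2 = 0.5 while sellers would supply more, so the quantity traded is 0.5 at price 81.
CS is the triangle under demand above 81: (1/2)(0.5)(82 - 81) = 0.25.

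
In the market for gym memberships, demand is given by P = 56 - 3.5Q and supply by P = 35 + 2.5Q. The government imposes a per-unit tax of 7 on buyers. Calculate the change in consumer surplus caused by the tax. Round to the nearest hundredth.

Pre-tax equilibrium: 56 - 3.5Q = 35 + 2.5Q gives Q* = 3.5, P* = 43.75.
With the tax, buyers' net willingness to pay falls by 7: (56 - 7) - 3.5Q = 35 + 2.5Q, so Q_t = 2.3333. Buyers pay P_b = 47.8333; sellers receive P_s = P_b - 7 = 40.8333.
CS falls from (1/2)(3.5)(12.25) = 21.4375 to (1/2)(2.3333)(8.1667) = 9.5278, a change of -11.9097.

-11.91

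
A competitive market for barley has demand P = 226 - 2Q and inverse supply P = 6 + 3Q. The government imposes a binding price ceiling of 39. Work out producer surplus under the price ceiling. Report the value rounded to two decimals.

181.50

Free-market equilibrium: 226 - 2Q = 6 + 3Q gives Q* = 44, P* = 138.
At the ceiling price 39, quantity supplied is (39 - 6)/3 = 11; supply is the short side, so Q = 11 trades at P = 39.
PS is the triangle above supply below 39: (1/2)(11)(39 - 6) = 181.5.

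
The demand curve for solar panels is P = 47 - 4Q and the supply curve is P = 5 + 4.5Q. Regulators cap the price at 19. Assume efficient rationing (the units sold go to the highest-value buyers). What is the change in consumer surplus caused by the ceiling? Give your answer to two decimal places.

18.92

Without the control, 47 - 4Q = 5 + 4.5Q so Q* = 4.9412 and P* = 27.2353.
At the ceiling price 19, quantity supplied is (19 - 5)/4.5 = 3.1111; supply is the short side, so Q = 3.1111 trades at P = 19.
CS goes from (1/2)(4.9412)(19.7647) = 48.8304 to 67.7531 (computed as (47 - 19)(3.1111) - (1/2)(4)(3.1111)^2), a change of 18.9226.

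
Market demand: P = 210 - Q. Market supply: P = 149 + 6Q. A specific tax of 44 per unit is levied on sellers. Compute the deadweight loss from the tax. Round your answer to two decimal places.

138.29

Pre-tax equilibrium: 210 - Q = 149 + 6Q gives Q* = 8.7143, P* = 201.2857.
With the tax, sellers need 44 more per unit: 210 - Q = 149 + 6Q + 44, so Q_t = 2.4286. Buyers pay P_b = 207.5714; sellers receive P_s = P_b - 44 = 163.5714.
The welfare triangle lost has base Q* - Q_t = 6.2857 and height t = 44, so DWL = (1/2)(6.2857)(44) = 138.2857.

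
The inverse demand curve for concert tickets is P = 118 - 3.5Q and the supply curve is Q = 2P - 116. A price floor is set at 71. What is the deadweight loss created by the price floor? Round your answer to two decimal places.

4.94

Rewriting supply in inverse form: P = 58 + 0.5Q.
Without the control, 118 - 3.5Q = 58 + 0.5Q so Q* = 15 and P* = 65.5.
At P = 71, buyers demand (118 - 71)/3.5 = 13.4286 while sellers would supply more, so the quantity traded is 13.4286 at price 71.
The lost-trades triangle has base Q* - 13.4286 = 1.5714 and height equal to the gap between the curves at Q = 13.4286, which is 71 - 64.7143 = 6.2857. DWL = (1/2)(1.5714)(6.2857) = 4.9388.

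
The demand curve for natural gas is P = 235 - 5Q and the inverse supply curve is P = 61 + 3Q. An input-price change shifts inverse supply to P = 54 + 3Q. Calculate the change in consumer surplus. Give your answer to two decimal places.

97.07

Initial equilibrium: Q_0 = 21.75, P_0 = 126.25; CS_0 = (1/2)(21.75)(108.75) = 1182.6562, PS_0 = (1/2)(21.75)(65.25) = 709.5938.
New equilibrium: 235 - 5Q = 54 + 3Q gives Q_1 = 22.625, P_1 = 121.875; CS_1 = 1279.7266, PS_1 = 767.8359.
Change in consumer surplus = 1279.7266 - 1182.6562 = 97.0703.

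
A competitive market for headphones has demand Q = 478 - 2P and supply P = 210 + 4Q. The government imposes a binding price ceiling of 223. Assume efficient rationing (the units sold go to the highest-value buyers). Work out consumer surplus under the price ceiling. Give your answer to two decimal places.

49.36

Rewriting demand in inverse form: P = 239 - 0.5Q.
Free-market equilibrium: 239 - 0.5Q = 210 + 4Q gives Q* = 6.4444, P* = 235.7778.
At P = 223, sellers supply (223 - 210)/4 = 3.25 while buyers want more, so the quantity traded is 3.25 at price 223.
The demand price at Q = 3.25 is 237.375. CS is the trapezoid between demand and 223 over [0, 3.25]: (1/2)[(239 - 223) + (237.375 - 223)](3.25) = 49.3594.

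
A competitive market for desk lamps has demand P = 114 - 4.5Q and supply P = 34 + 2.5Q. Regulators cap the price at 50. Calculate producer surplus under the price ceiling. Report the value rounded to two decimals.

Free-market equilibrium: 114 - 4.5Q = 34 + 2.5Q gives Q* = 11.4286, P* = 62.5714.
At the ceiling price 50, quantity supplied is (50 - 34)/2.5 = 6.4; supply is the short side, so Q = 6.4 trades at P = 50.
PS is the triangle above supply below 50: (1/2)(6.4)(50 - 34) = 51.2.

51.20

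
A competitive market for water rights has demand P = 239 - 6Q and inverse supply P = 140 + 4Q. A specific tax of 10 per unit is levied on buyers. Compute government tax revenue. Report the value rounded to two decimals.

Pre-tax equilibrium: 239 - 6Q = 140 + 4Q gives Q* = 9.9, P* = 179.6.
A tax on buyers shifts demand down by 10: (239 - 10) - 6Q = 140 + 4Q, so Q_t = 8.9. Buyers pay P_b = 185.6; sellers receive P_s = P_b - 10 = 175.6.
Tax revenue = t x Q_t = 10 x 8.9 = 89.

89.00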